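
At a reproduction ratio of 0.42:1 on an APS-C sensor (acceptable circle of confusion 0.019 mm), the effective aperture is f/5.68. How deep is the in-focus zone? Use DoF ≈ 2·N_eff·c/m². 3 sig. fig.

At magnification m, DoF ≈ 2·N_eff·c/m² = 2 × 5.68 × 0.019 / 0.42² = 0.2158 / 0.1764 ≈ 1.22 mm.

1.22 mm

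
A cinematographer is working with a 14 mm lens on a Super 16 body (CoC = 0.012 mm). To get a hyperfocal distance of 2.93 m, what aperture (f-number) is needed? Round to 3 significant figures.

Rearrange H = f²/(N·c) + f for N: N = f² / ((H − f)·c).
N = 14² / ((2930 − 14) × 0.012) = 196 / 34.99 ≈ 5.60.

f/5.60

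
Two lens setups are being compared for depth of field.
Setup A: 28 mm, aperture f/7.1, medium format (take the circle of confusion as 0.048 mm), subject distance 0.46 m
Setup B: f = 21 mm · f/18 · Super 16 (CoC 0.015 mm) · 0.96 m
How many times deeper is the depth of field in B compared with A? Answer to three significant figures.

Setup A: H = 28²/(7.1×0.048) + 28 ≈ 2328.5 mm; DoF = Df − Dn = 566.35 − 387.27 ≈ 179.08 mm.
Setup B: H = 21²/(18×0.015) + 21 ≈ 1654.3 mm; DoF = Df − Dn = 2258.3 − 609.6 ≈ 1648.7 mm.
Ratio = 1648.7 / 179.08 ≈ 9.21.

9.21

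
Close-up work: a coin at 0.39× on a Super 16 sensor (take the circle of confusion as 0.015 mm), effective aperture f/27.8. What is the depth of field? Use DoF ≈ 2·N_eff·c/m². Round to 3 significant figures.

At magnification m, DoF ≈ 2·N_eff·c/m² = 2 × 27.8 × 0.015 / 0.39² = 0.834 / 0.1521 ≈ 5.48 mm.

5.48 mm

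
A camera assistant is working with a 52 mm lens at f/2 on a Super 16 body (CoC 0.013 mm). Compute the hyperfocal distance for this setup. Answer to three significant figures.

Hyperfocal distance H = f²/(N·c) + f = 52²/(2 × 0.013) + 52 = 2704/0.026 + 52 ≈ 104052.0 mm ≈ 104 m.

104 m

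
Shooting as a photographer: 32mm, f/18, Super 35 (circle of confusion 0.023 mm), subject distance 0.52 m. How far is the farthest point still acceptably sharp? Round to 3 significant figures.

Hyperfocal distance H = f²/(N·c) + f = 32²/(18 × 0.023) + 32 = 1024/0.414 + 32 ≈ 2505.4 mm ≈ 2.505 m.
Far limit Df = s·(H − f)/(H − s) = 520 × (2505.4 − 32) / (2505.4 − 520) = 520 × 2473.4 / 1985.4 ≈ 647.81 mm ≈ 0.648 m.

0.648 m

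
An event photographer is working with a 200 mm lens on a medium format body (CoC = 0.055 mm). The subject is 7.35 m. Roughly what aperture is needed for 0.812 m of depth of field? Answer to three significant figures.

Write h = H − f = f²/(N·c). The thin-lens limits are Dn = s·h/(h + (s−f)) and Df = s·h/(h − (s−f)), so DoF = Df − Dn = 2·s·(s−f)·h / (h² − (s−f)²).
That is a quadratic in h: DoF·h² − 2·s·(s−f)·h − DoF·(s−f)² = 0 ⇒ h = (s−f)·(s + √(s² + DoF²)) / DoF = 7150 × (7350 + √(7350² + 812²)) / 812 = 7150 × (7350 + 7394.72) / 812 ≈ 129833 mm.
Then N = f²/(c·h) = 200² / (0.055 × 129833) = 40000 / 7140.8 ≈ 5.60.

f/5.60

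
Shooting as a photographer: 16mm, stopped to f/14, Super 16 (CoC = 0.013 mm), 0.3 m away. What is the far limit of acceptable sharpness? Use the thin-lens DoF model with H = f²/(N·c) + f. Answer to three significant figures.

Hyperfocal distance H = f²/(N·c) + f = 16²/(14 × 0.013) + 16 = 256/0.182 + 16 ≈ 1422.6 mm ≈ 1.423 m.
Far limit Df = s·(H − f)/(H − s) = 300 × (1422.6 − 16) / (1422.6 − 300) = 300 × 1406.6 / 1122.6 ≈ 375.90 mm.

376 mm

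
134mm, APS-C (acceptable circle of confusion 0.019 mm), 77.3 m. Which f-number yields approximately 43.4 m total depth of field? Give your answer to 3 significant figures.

f/3.20

Write h = H − f = f²/(N·c). The thin-lens limits are Dn = s·h/(h + (s−f)) and Df = s·h/(h − (s−f)), so DoF = Df − Dn = 2·s·(s−f)·h / (h² − (s−f)²).
That is a quadratic in h: DoF·h² − 2·s·(s−f)·h − DoF·(s−f)² = 0 ⇒ h = (s−f)·(s + √(s² + DoF²)) / DoF = 77166 × (77300 + √(77300² + 43400²)) / 43400 = 77166 × (77300 + 88650.2) / 43400 ≈ 295062 mm.
Then N = f²/(c·h) = 134² / (0.019 × 295062) = 17956 / 5606.2 ≈ 3.20.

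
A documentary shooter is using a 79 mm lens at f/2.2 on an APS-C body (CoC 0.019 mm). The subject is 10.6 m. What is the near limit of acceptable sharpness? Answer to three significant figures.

9.90 m

Hyperfocal distance H = f²/(N·c) + f = 79²/(2.2 × 0.019) + 79 = 6241/0.0418 + 79 ≈ 149385.2 mm ≈ 149.4 m.
Near limit Dn = s·(H − f)/(H + s − 2f) = 10600 × (149385.2 − 79) / (149385.2 + 10600 − 2 × 79) = 10600 × 149306.2 / 159827.2 ≈ 9902.2 mm ≈ 9.90 m.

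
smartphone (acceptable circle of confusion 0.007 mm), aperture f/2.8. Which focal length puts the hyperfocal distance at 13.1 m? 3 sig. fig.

From H = f²/(N·c) + f, with f ≪ H: f ≈ √(H·N·c) = √(13100 × 2.8 × 0.007) = √256.76 ≈ 16.02 mm.
The +f correction barely moves this — solving exactly, f² + N·c·f − N·c·H = 0 ⇒ f = (−N·c + √((N·c)² + 4·N·c·H))/2 = (−0.0196 + √1027.0)/2 ≈ 16.014 mm, so f ≈ 16.0 mm.

16.0 mm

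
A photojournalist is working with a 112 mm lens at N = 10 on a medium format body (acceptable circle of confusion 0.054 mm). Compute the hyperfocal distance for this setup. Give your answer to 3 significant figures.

23.3 m

Hyperfocal distance H = f²/(N·c) + f = 112²/(10 × 0.054) + 112 = 12544/0.54 + 112 ≈ 23341.6 mm ≈ 23.3 m.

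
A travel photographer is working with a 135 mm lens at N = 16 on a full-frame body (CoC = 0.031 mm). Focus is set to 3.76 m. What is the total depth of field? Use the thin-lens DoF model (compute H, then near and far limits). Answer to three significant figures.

0.749 m

Hyperfocal distance H = f²/(N·c) + f = 135²/(16 × 0.031) + 135 = 18225/0.496 + 135 ≈ 36879.0 mm ≈ 36.88 m.
Near limit Dn = s·(H − f)/(H + s − 2f) = 3760 × (36879.0 − 135) / (36879.0 + 3760 − 2 × 135) = 3760 × 36744.0 / 40369.0 ≈ 3422.36 mm.
Far limit Df = s·(H − f)/(H − s) = 3760 × (36879.0 − 135) / (36879.0 − 3760) = 3760 × 36744.0 / 33119.0 ≈ 4171.55 mm.
Depth of field = Df − Dn = 4171.55 − 3422.36 ≈ 749.19 mm ≈ 0.749 m.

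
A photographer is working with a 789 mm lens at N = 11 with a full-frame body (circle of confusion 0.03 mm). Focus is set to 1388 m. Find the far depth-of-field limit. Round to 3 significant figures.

Hyperfocal distance H = f²/(N·c) + f = 789²/(11 × 0.03) + 789 = 622521/0.33 + 789 ≈ 1887216.3 mm ≈ 1887 m.
Far limit Df = s·(H − f)/(H − s) = 1388000 × (1887216.3 − 789) / (1887216.3 − 1388000) = 1388000 × 1886427.3 / 499216.3 ≈ 5244943 mm ≈ 5240 m.

5240 m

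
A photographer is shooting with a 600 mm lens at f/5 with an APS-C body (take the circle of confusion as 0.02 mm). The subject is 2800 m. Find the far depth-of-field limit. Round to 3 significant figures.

12600 m

Hyperfocal distance H = f²/(N·c) + f = 600²/(5 × 0.02) + 600 = 360000/0.1 + 600 ≈ 3600600.0 mm ≈ 3601 m.
Far limit Df = s·(H − f)/(H − s) = 2800000 × (3600600.0 − 600) / (3600600.0 − 2800000) = 2800000 × 3600000.0 / 800600.0 ≈ 12590557 mm ≈ 12600 m.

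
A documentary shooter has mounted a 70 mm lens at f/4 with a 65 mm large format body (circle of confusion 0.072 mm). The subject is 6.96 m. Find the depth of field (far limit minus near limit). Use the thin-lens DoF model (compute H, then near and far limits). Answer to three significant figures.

6.74 m

Hyperfocal distance H = f²/(N·c) + f = 70²/(4 × 0.072) + 70 = 4900/0.288 + 70 ≈ 17083.9 mm ≈ 17.08 m.
Near limit Dn = s·(H − f)/(H + s − 2f) = 6960 × (17083.9 − 70) / (17083.9 + 6960 − 2 × 70) = 6960 × 17013.9 / 23903.9 ≈ 4953.9 mm.
Far limit Df = s·(H − f)/(H − s) = 6960 × (17083.9 − 70) / (17083.9 − 6960) = 6960 × 17013.9 / 10123.9 ≈ 11696.8 mm.
Depth of field = Df − Dn = 11696.8 − 4953.9 ≈ 6742.9 mm ≈ 6.74 m.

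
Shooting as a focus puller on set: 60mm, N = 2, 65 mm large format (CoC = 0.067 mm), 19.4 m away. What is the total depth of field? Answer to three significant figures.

Hyperfocal distance H = f²/(N·c) + f = 60²/(2 × 0.067) + 60 = 3600/0.134 + 60 ≈ 26925.7 mm ≈ 26.93 m.
Near limit Dn = s·(H − f)/(H + s − 2f) = 19400 × (26925.7 − 60) / (26925.7 + 19400 − 2 × 60) = 19400 × 26865.7 / 46205.7 ≈ 11280 mm.
Far limit Df = s·(H − f)/(H − s) = 19400 × (26925.7 − 60) / (26925.7 − 19400) = 19400 × 26865.7 / 7525.7 ≈ 69255 mm.
Depth of field = Df − Dn = 69255 − 11280 ≈ 57975 mm ≈ 58.0 m.

58.0 m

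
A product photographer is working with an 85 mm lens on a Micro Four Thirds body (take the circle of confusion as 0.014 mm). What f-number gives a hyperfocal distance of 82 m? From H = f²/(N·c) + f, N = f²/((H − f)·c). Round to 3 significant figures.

Rearrange H = f²/(N·c) + f for N: N = f² / ((H − f)·c).
N = 85² / ((82000 − 85) × 0.014) = 7225 / 1147 ≈ 6.30.

f/6.30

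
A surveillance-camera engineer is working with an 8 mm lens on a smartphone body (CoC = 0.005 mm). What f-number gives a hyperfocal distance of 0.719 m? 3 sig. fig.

f/18

Rearrange H = f²/(N·c) + f for N: N = f² / ((H − f)·c).
N = 8² / ((719 − 8) × 0.005) = 64 / 3.555 ≈ 18.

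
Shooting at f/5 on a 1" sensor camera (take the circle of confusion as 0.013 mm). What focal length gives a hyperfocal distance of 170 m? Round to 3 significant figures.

From H = f²/(N·c) + f, with f ≪ H: f ≈ √(H·N·c) = √(170000 × 5 × 0.013) = √11050 ≈ 105.1 mm.
The +f correction barely moves this — solving exactly, f² + N·c·f − N·c·H = 0 ⇒ f = (−N·c + √((N·c)² + 4·N·c·H))/2 = (−0.065 + √44200)/2 ≈ 105.09 mm, so f ≈ 105 mm.

105 mm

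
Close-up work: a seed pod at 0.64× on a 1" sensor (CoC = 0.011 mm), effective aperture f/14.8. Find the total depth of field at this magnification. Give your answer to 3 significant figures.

0.795 mm

At magnification m, DoF ≈ 2·N_eff·c/m² = 2 × 14.8 × 0.011 / 0.64² = 0.3256 / 0.4096 ≈ 0.795 mm.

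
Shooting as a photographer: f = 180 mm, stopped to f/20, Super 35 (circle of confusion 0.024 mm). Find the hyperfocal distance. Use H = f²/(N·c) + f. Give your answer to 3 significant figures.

Hyperfocal distance H = f²/(N·c) + f = 180²/(20 × 0.024) + 180 = 32400/0.48 + 180 ≈ 67680.0 mm ≈ 67.7 m.

67.7 m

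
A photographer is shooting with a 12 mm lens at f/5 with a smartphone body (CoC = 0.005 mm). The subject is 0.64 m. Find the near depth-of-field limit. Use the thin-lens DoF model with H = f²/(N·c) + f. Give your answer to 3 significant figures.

0.577 m

Hyperfocal distance H = f²/(N·c) + f = 12²/(5 × 0.005) + 12 = 144/0.025 + 12 ≈ 5772.0 mm ≈ 5.772 m.
Near limit Dn = s·(H − f)/(H + s − 2f) = 640 × (5772.0 − 12) / (5772.0 + 640 − 2 × 12) = 640 × 5760.0 / 6388.0 ≈ 577.08 mm ≈ 0.577 m.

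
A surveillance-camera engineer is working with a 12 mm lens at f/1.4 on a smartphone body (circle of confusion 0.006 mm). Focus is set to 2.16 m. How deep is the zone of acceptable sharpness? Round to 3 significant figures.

Hyperfocal distance H = f²/(N·c) + f = 12²/(1.4 × 0.006) + 12 = 144/0.0084 + 12 ≈ 17154.9 mm ≈ 17.15 m.
Near limit Dn = s·(H − f)/(H + s − 2f) = 2160 × (17154.9 − 12) / (17154.9 + 2160 − 2 × 12) = 2160 × 17142.9 / 19290.9 ≈ 1919.49 mm.
Far limit Df = s·(H − f)/(H − s) = 2160 × (17154.9 − 12) / (17154.9 − 2160) = 2160 × 17142.9 / 14994.9 ≈ 2469.42 mm.
Depth of field = Df − Dn = 2469.42 − 1919.49 ≈ 549.93 mm ≈ 0.550 m.

0.550 m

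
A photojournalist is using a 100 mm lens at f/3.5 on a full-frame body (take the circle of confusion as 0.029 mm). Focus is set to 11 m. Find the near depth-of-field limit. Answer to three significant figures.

Hyperfocal distance H = f²/(N·c) + f = 100²/(3.5 × 0.029) + 100 = 10000/0.1015 + 100 ≈ 98622.2 mm ≈ 98.62 m.
Near limit Dn = s·(H − f)/(H + s − 2f) = 11000 × (98622.2 − 100) / (98622.2 + 11000 − 2 × 100) = 11000 × 98522.2 / 109422.2 ≈ 9904.2 mm ≈ 9.90 m.

9.90 m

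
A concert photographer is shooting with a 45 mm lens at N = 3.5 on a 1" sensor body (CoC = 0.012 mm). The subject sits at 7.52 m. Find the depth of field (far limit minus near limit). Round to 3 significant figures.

2.39 m

Hyperfocal distance H = f²/(N·c) + f = 45²/(3.5 × 0.012) + 45 = 2025/0.042 + 45 ≈ 48259.3 mm ≈ 48.26 m.
Near limit Dn = s·(H − f)/(H + s − 2f) = 7520 × (48259.3 − 45) / (48259.3 + 7520 − 2 × 45) = 7520 × 48214.3 / 55689.3 ≈ 6510.6 mm.
Far limit Df = s·(H − f)/(H − s) = 7520 × (48259.3 − 45) / (48259.3 − 7520) = 7520 × 48214.3 / 40739.3 ≈ 8899.8 mm.
Depth of field = Df − Dn = 8899.8 − 6510.6 ≈ 2389.2 mm ≈ 2.39 m.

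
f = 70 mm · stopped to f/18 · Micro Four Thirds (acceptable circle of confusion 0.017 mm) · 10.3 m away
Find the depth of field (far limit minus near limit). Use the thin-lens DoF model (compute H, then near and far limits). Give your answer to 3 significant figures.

Hyperfocal distance H = f²/(N·c) + f = 70²/(18 × 0.017) + 70 = 4900/0.306 + 70 ≈ 16083.1 mm ≈ 16.08 m.
Near limit Dn = s·(H − f)/(H + s − 2f) = 10300 × (16083.1 − 70) / (16083.1 + 10300 − 2 × 70) = 10300 × 16013.1 / 26243.1 ≈ 6285 mm.
Far limit Df = s·(H − f)/(H − s) = 10300 × (16083.1 − 70) / (16083.1 − 10300) = 10300 × 16013.1 / 5783.1 ≈ 28520 mm.
Depth of field = Df − Dn = 28520 − 6285 ≈ 22235 mm ≈ 22.2 m.

22.2 m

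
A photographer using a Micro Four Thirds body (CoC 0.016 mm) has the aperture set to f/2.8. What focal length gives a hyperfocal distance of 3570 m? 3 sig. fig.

From H = f²/(N·c) + f, with f ≪ H: f ≈ √(H·N·c) = √(3570000 × 2.8 × 0.016) = √159936 ≈ 399.9 mm.
The +f correction barely moves this — solving exactly, f² + N·c·f − N·c·H = 0 ⇒ f = (−N·c + √((N·c)² + 4·N·c·H))/2 = (−0.0448 + √639744)/2 ≈ 399.90 mm, so f ≈ 400 mm.

400 mm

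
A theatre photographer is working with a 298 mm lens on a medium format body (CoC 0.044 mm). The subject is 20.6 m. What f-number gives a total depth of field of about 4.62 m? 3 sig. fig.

f/11

Write h = H − f = f²/(N·c). The thin-lens limits are Dn = s·h/(h + (s−f)) and Df = s·h/(h − (s−f)), so DoF = Df − Dn = 2·s·(s−f)·h / (h² − (s−f)²).
That is a quadratic in h: DoF·h² − 2·s·(s−f)·h − DoF·(s−f)² = 0 ⇒ h = (s−f)·(s + √(s² + DoF²)) / DoF = 20302 × (20600 + √(20600² + 4620²)) / 4620 = 20302 × (20600 + 21111.7) / 4620 ≈ 183297 mm.
Then N = f²/(c·h) = 298² / (0.044 × 183297) = 88804 / 8065.1 ≈ 11.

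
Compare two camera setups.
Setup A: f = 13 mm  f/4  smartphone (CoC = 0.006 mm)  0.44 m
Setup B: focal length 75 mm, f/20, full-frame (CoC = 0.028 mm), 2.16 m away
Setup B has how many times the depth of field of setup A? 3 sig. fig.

Setup A: H = 13²/(4×0.006) + 13 ≈ 7054.7 mm; DoF = Df − Dn = 468.404 − 414.844 ≈ 53.560 mm.
Setup B: H = 75²/(20×0.028) + 75 ≈ 10119.6 mm; DoF = Df − Dn = 2725.80 − 1788.71 ≈ 937.09 mm.
Ratio = 937.09 / 53.560 ≈ 17.5.

17.5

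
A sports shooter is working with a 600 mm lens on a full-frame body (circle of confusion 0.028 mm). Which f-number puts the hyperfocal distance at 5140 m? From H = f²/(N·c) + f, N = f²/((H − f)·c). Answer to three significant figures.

f/2.50

Rearrange H = f²/(N·c) + f for N: N = f² / ((H − f)·c).
N = 600² / ((5140000 − 600) × 0.028) = 360000 / 143903 ≈ 2.50.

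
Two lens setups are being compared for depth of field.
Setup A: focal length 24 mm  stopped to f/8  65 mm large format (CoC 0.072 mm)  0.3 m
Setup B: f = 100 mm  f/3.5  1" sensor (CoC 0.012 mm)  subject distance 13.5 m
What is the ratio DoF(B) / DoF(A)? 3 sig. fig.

Setup A: H = 24²/(8×0.072) + 24 ≈ 1024.0 mm; DoF = Df − Dn = 414.36 − 235.11 ≈ 179.25 mm.
Setup B: H = 100²/(3.5×0.012) + 100 ≈ 238195.2 mm; DoF = Df − Dn = 14305.1 − 12780.7 ≈ 1524.4 mm.
Ratio = 1524.4 / 179.25 ≈ 8.50.

8.50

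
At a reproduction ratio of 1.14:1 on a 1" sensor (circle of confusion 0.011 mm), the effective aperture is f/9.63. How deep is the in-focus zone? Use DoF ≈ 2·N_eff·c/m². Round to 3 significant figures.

0.163 mm

At magnification m, DoF ≈ 2·N_eff·c/m² = 2 × 9.63 × 0.011 / 1.14² = 0.2119 / 1.3 ≈ 0.163 mm.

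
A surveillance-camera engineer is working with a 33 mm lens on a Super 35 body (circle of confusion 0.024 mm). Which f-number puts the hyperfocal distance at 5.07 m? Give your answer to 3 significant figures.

f/9.01

Rearrange H = f²/(N·c) + f for N: N = f² / ((H − f)·c).
N = 33² / ((5070 − 33) × 0.024) = 1089 / 120.9 ≈ 9.01.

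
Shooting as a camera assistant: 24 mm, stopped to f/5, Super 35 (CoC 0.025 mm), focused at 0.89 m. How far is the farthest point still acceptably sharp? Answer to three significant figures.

Hyperfocal distance H = f²/(N·c) + f = 24²/(5 × 0.025) + 24 = 576/0.125 + 24 ≈ 4632.0 mm ≈ 4.632 m.
Far limit Df = s·(H − f)/(H − s) = 890 × (4632.0 − 24) / (4632.0 − 890) = 890 × 4608.0 / 3742.0 ≈ 1096.0 mm ≈ 1.10 m.

1.10 m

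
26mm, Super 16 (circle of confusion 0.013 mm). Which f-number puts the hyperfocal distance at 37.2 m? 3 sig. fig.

f/1.40

Rearrange H = f²/(N·c) + f for N: N = f² / ((H − f)·c).
N = 26² / ((37200 − 26) × 0.013) = 676 / 483.3 ≈ 1.40.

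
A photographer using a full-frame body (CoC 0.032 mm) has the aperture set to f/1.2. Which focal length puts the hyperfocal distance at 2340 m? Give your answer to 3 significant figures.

From H = f²/(N·c) + f, with f ≪ H: f ≈ √(H·N·c) = √(2340000 × 1.2 × 0.032) = √89856 ≈ 299.8 mm.
The +f correction barely moves this — solving exactly, f² + N·c·f − N·c·H = 0 ⇒ f = (−N·c + √((N·c)² + 4·N·c·H))/2 = (−0.0384 + √359424)/2 ≈ 299.74 mm, so f ≈ 300 mm.

300 mm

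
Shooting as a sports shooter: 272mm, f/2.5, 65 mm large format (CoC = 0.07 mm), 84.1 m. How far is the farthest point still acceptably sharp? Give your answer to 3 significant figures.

105 m

Hyperfocal distance H = f²/(N·c) + f = 272²/(2.5 × 0.07) + 272 = 73984/0.175 + 272 ≈ 423037.7 mm ≈ 423.0 m.
Far limit Df = s·(H − f)/(H − s) = 84100 × (423037.7 − 272) / (423037.7 − 84100) = 84100 × 422765.7 / 338937.7 ≈ 104900 mm ≈ 105 m.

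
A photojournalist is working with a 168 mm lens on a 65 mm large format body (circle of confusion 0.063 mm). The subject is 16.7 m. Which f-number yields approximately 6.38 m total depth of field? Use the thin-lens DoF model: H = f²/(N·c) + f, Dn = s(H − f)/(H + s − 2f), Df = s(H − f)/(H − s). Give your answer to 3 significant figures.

f/5

Write h = H − f = f²/(N·c). The thin-lens limits are Dn = s·h/(h + (s−f)) and Df = s·h/(h − (s−f)), so DoF = Df − Dn = 2·s·(s−f)·h / (h² − (s−f)²).
That is a quadratic in h: DoF·h² − 2·s·(s−f)·h − DoF·(s−f)² = 0 ⇒ h = (s−f)·(s + √(s² + DoF²)) / DoF = 16532 × (16700 + √(16700² + 6380²)) / 6380 = 16532 × (16700 + 17877.2) / 6380 ≈ 89597 mm.
Then N = f²/(c·h) = 168² / (0.063 × 89597) = 28224 / 5644.6 ≈ 5.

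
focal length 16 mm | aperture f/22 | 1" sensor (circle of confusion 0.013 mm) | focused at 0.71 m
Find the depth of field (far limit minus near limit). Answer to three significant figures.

Hyperfocal distance H = f²/(N·c) + f = 16²/(22 × 0.013) + 16 = 256/0.286 + 16 ≈ 911.1 mm ≈ 0.911 m.
Near limit Dn = s·(H − f)/(H + s − 2f) = 710 × (911.1 − 16) / (911.1 + 710 − 2 × 16) = 710 × 895.1 / 1589.1 ≈ 399.9 mm.
Far limit Df = s·(H − f)/(H − s) = 710 × (911.1 − 16) / (911.1 − 710) = 710 × 895.1 / 201.1 ≈ 3160.2 mm.
Depth of field = Df − Dn = 3160.2 − 399.9 ≈ 2760.3 mm ≈ 2.76 m.

2.76 m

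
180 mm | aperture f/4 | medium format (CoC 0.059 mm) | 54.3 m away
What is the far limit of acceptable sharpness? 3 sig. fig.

Hyperfocal distance H = f²/(N·c) + f = 180²/(4 × 0.059) + 180 = 32400/0.236 + 180 ≈ 137468.1 mm ≈ 137.5 m.
Far limit Df = s·(H − f)/(H − s) = 54300 × (137468.1 − 180) / (137468.1 − 54300) = 54300 × 137288.1 / 83168.1 ≈ 89635 mm ≈ 89.6 m.

89.6 m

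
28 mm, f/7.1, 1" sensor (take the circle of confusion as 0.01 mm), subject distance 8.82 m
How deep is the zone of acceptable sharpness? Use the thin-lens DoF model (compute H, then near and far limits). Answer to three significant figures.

38.4 m

Hyperfocal distance H = f²/(N·c) + f = 28²/(7.1 × 0.01) + 28 = 784/0.071 + 28 ≈ 11070.3 mm ≈ 11.07 m.
Near limit Dn = s·(H − f)/(H + s − 2f) = 8820 × (11070.3 − 28) / (11070.3 + 8820 − 2 × 28) = 8820 × 11042.3 / 19834.3 ≈ 4910 mm.
Far limit Df = s·(H − f)/(H − s) = 8820 × (11070.3 − 28) / (11070.3 − 8820) = 8820 × 11042.3 / 2250.3 ≈ 43281 mm.
Depth of field = Df − Dn = 43281 − 4910 ≈ 38371 mm ≈ 38.4 m.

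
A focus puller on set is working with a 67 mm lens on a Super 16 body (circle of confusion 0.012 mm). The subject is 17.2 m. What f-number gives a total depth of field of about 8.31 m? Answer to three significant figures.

f/5

Write h = H − f = f²/(N·c). The thin-lens limits are Dn = s·h/(h + (s−f)) and Df = s·h/(h − (s−f)), so DoF = Df − Dn = 2·s·(s−f)·h / (h² − (s−f)²).
That is a quadratic in h: DoF·h² − 2·s·(s−f)·h − DoF·(s−f)² = 0 ⇒ h = (s−f)·(s + √(s² + DoF²)) / DoF = 17133 × (17200 + √(17200² + 8310²)) / 8310 = 17133 × (17200 + 19102.3) / 8310 ≈ 74846 mm.
Then N = f²/(c·h) = 67² / (0.012 × 74846) = 4489 / 898.15 ≈ 5.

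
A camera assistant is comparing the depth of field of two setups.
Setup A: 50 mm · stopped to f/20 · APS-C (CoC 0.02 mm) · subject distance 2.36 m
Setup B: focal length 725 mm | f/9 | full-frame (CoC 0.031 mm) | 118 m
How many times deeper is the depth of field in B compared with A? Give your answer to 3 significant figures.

7.30

Setup A: H = 50²/(20×0.02) + 50 ≈ 6300.0 mm; DoF = Df − Dn = 3743.7 − 1723.1 ≈ 2020.6 mm.
Setup B: H = 725²/(9×0.031) + 725 ≈ 1884685.6 mm; DoF = Df − Dn = 125833 − 111085 ≈ 14748 mm.
Ratio = 14748 / 2020.6 ≈ 7.30.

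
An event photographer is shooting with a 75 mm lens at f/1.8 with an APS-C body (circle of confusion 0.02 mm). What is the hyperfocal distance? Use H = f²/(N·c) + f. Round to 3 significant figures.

156 m

Hyperfocal distance H = f²/(N·c) + f = 75²/(1.8 × 0.02) + 75 = 5625/0.036 + 75 ≈ 156325.0 mm ≈ 156 m.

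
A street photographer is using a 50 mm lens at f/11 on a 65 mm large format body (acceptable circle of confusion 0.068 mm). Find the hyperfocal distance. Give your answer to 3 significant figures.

3.39 m

Hyperfocal distance H = f²/(N·c) + f = 50²/(11 × 0.068) + 50 = 2500/0.748 + 50 ≈ 3392.2 mm ≈ 3.39 m.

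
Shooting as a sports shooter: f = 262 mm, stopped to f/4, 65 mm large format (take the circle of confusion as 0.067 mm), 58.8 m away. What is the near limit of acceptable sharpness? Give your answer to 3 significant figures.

47.9 m

Hyperfocal distance H = f²/(N·c) + f = 262²/(4 × 0.067) + 262 = 68644/0.268 + 262 ≈ 256396.3 mm ≈ 256.4 m.
Near limit Dn = s·(H − f)/(H + s − 2f) = 58800 × (256396.3 − 262) / (256396.3 + 58800 − 2 × 262) = 58800 × 256134.3 / 314672.3 ≈ 47862 mm ≈ 47.9 m.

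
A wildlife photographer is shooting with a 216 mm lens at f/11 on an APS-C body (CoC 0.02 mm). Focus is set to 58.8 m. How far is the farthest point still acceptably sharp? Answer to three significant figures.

81.2 m

Hyperfocal distance H = f²/(N·c) + f = 216²/(11 × 0.02) + 216 = 46656/0.22 + 216 ≈ 212288.7 mm ≈ 212.3 m.
Far limit Df = s·(H − f)/(H − s) = 58800 × (212288.7 − 216) / (212288.7 − 58800) = 58800 × 212072.7 / 153488.7 ≈ 81243 mm ≈ 81.2 m.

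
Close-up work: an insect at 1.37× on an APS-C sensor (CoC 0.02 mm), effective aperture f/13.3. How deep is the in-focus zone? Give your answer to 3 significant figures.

At magnification m, DoF ≈ 2·N_eff·c/m² = 2 × 13.3 × 0.02 / 1.37² = 0.532 / 1.877 ≈ 0.283 mm.

0.283 mm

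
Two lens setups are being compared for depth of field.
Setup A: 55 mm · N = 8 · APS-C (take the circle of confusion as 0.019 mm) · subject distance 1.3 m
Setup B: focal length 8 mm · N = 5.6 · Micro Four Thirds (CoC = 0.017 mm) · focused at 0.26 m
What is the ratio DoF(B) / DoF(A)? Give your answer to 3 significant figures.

Setup A: H = 55²/(8×0.019) + 55 ≈ 19956.3 mm; DoF = Df − Dn = 1386.75 − 1223.46 ≈ 163.29 mm.
Setup B: H = 8²/(5.6×0.017) + 8 ≈ 680.3 mm; DoF = Df − Dn = 415.90 − 189.11 ≈ 226.79 mm.
Ratio = 226.79 / 163.29 ≈ 1.39.

1.39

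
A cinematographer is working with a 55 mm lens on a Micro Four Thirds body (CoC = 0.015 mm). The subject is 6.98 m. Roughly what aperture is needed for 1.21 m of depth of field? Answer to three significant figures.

Write h = H − f = f²/(N·c). The thin-lens limits are Dn = s·h/(h + (s−f)) and Df = s·h/(h − (s−f)), so DoF = Df − Dn = 2·s·(s−f)·h / (h² − (s−f)²).
That is a quadratic in h: DoF·h² − 2·s·(s−f)·h − DoF·(s−f)² = 0 ⇒ h = (s−f)·(s + √(s² + DoF²)) / DoF = 6925 × (6980 + √(6980² + 1210²)) / 1210 = 6925 × (6980 + 7084.10) / 1210 ≈ 80491 mm.
Then N = f²/(c·h) = 55² / (0.015 × 80491) = 3025 / 1207.4 ≈ 2.51.

f/2.51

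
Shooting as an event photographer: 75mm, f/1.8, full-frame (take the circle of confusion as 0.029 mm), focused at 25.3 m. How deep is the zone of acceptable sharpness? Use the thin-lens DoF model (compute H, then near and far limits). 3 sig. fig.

Hyperfocal distance H = f²/(N·c) + f = 75²/(1.8 × 0.029) + 75 = 5625/0.0522 + 75 ≈ 107833.6 mm ≈ 107.8 m.
Near limit Dn = s·(H − f)/(H + s − 2f) = 25300 × (107833.6 − 75) / (107833.6 + 25300 − 2 × 75) = 25300 × 107758.6 / 132983.6 ≈ 20501 mm.
Far limit Df = s·(H − f)/(H − s) = 25300 × (107833.6 − 75) / (107833.6 − 25300) = 25300 × 107758.6 / 82533.6 ≈ 33033 mm.
Depth of field = Df − Dn = 33033 − 20501 ≈ 12532 mm ≈ 12.5 m.

12.5 m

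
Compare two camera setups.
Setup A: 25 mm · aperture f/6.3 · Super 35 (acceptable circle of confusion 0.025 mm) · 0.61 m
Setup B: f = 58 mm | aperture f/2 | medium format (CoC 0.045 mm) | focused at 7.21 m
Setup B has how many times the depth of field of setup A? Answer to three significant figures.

15.6

Setup A: H = 25²/(6.3×0.025) + 25 ≈ 3993.3 mm; DoF = Df − Dn = 715.48 − 531.63 ≈ 183.85 mm.
Setup B: H = 58²/(2×0.045) + 58 ≈ 37435.8 mm; DoF = Df − Dn = 8916.0 − 6052.0 ≈ 2864.0 mm.
Ratio = 2864.0 / 183.85 ≈ 15.6.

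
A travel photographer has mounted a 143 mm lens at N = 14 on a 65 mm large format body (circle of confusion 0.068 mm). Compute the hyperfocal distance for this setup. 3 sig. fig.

Hyperfocal distance H = f²/(N·c) + f = 143²/(14 × 0.068) + 143 = 20449/0.952 + 143 ≈ 21623.0 mm ≈ 21.6 m.

21.6 m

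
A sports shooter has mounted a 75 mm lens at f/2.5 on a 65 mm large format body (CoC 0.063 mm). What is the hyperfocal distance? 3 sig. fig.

Hyperfocal distance H = f²/(N·c) + f = 75²/(2.5 × 0.063) + 75 = 5625/0.1575 + 75 ≈ 35789.3 mm ≈ 35.8 m.

35.8 m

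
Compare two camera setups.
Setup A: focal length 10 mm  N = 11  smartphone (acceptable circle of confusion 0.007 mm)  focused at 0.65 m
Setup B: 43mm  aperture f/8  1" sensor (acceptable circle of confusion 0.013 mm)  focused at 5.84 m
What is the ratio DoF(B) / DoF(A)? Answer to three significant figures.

Setup A: H = 10²/(11×0.007) + 10 ≈ 1308.7 mm; DoF = Df − Dn = 1281.55 − 435.42 ≈ 846.13 mm.
Setup B: H = 43²/(8×0.013) + 43 ≈ 17821.8 mm; DoF = Df − Dn = 8665.5 − 4404.0 ≈ 4261.5 mm.
Ratio = 4261.5 / 846.13 ≈ 5.04.

5.04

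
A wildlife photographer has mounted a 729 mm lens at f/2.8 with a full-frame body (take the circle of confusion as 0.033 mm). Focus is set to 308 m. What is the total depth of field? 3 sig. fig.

Hyperfocal distance H = f²/(N·c) + f = 729²/(2.8 × 0.033) + 729 = 531441/0.0924 + 729 ≈ 5752255.0 mm ≈ 5752 m.
Near limit Dn = s·(H − f)/(H + s − 2f) = 308000 × (5752255.0 − 729) / (5752255.0 + 308000 − 2 × 729) = 308000 × 5751526.0 / 6058797.0 ≈ 292380 mm.
Far limit Df = s·(H − f)/(H − s) = 308000 × (5752255.0 − 729) / (5752255.0 − 308000) = 308000 × 5751526.0 / 5444255.0 ≈ 325383 mm.
Depth of field = Df − Dn = 325383 − 292380 ≈ 33003 mm ≈ 33.0 m.

33.0 m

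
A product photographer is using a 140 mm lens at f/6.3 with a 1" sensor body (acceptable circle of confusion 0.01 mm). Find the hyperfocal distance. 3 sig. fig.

311 m

Hyperfocal distance H = f²/(N·c) + f = 140²/(6.3 × 0.01) + 140 = 19600/0.063 + 140 ≈ 311251.1 mm ≈ 311 m.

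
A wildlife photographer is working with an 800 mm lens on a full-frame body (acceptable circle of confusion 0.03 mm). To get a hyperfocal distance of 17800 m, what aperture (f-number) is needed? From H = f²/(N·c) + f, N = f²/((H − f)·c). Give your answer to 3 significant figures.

Rearrange H = f²/(N·c) + f for N: N = f² / ((H − f)·c).
N = 800² / ((17800000 − 800) × 0.03) = 640000 / 533976 ≈ 1.20.

f/1.20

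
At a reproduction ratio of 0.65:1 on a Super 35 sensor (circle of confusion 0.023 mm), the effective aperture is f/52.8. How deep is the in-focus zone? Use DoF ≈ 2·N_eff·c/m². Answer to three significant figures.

5.75 mm

At magnification m, DoF ≈ 2·N_eff·c/m² = 2 × 52.8 × 0.023 / 0.65² = 2.429 / 0.4225 ≈ 5.75 mm.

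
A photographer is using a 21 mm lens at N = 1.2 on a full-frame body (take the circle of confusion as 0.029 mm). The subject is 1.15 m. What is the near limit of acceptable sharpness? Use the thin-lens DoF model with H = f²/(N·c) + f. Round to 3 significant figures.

Hyperfocal distance H = f²/(N·c) + f = 21²/(1.2 × 0.029) + 21 = 441/0.0348 + 21 ≈ 12693.4 mm ≈ 12.69 m.
Near limit Dn = s·(H − f)/(H + s − 2f) = 1150 × (12693.4 − 21) / (12693.4 + 1150 − 2 × 21) = 1150 × 12672.4 / 13801.4 ≈ 1055.9 mm ≈ 1.06 m.

1.06 m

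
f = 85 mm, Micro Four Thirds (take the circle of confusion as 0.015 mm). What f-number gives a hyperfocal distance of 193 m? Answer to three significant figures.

Rearrange H = f²/(N·c) + f for N: N = f² / ((H − f)·c).
N = 85² / ((193000 − 85) × 0.015) = 7225 / 2894 ≈ 2.50.

f/2.50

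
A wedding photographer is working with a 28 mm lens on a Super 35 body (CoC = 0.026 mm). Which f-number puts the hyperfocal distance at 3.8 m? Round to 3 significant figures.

f/7.99

Rearrange H = f²/(N·c) + f for N: N = f² / ((H − f)·c).
N = 28² / ((3800 − 28) × 0.026) = 784 / 98.07 ≈ 7.99.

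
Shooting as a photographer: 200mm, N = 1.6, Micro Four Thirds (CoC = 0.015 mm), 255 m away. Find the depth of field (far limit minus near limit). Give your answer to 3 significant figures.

Hyperfocal distance H = f²/(N·c) + f = 200²/(1.6 × 0.015) + 200 = 40000/0.024 + 200 ≈ 1666866.7 mm ≈ 1667 m.
Near limit Dn = s·(H − f)/(H + s − 2f) = 255000 × (1666866.7 − 200) / (1666866.7 + 255000 − 2 × 200) = 255000 × 1666666.7 / 1921466.7 ≈ 221185 mm.
Far limit Df = s·(H − f)/(H − s) = 255000 × (1666866.7 − 200) / (1666866.7 − 255000) = 255000 × 1666666.7 / 1411866.7 ≈ 301020 mm.
Depth of field = Df − Dn = 301020 − 221185 ≈ 79835 mm ≈ 79.8 m.

79.8 m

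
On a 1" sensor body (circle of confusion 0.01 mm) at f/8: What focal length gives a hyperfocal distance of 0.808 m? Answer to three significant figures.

From H = f²/(N·c) + f, with f ≪ H: f ≈ √(H·N·c) = √(808 × 8 × 0.01) = √64.640 ≈ 8.040 mm.
Exact: f² + N·c·f − N·c·H = 0 ⇒ f = (−N·c + √((N·c)² + 4·N·c·H))/2 = (−0.08 + √258.57)/2 ≈ 8.0000 mm ≈ 8.00 mm.

8.00 mm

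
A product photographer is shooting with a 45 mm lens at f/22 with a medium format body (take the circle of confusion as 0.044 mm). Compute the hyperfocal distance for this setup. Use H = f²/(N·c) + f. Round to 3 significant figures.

Hyperfocal distance H = f²/(N·c) + f = 45²/(22 × 0.044) + 45 = 2025/0.968 + 45 ≈ 2136.9 mm ≈ 2.14 m.

2.14 m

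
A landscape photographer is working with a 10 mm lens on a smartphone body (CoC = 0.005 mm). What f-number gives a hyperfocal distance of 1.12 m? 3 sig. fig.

Rearrange H = f²/(N·c) + f for N: N = f² / ((H − f)·c).
N = 10² / ((1120 − 10) × 0.005) = 100 / 5.550 ≈ 18.

f/18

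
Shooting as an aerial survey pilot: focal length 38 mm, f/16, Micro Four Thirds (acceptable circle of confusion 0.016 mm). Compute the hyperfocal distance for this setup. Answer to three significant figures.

5.68 m

Hyperfocal distance H = f²/(N·c) + f = 38²/(16 × 0.016) + 38 = 1444/0.256 + 38 ≈ 5678.6 mm ≈ 5.68 m.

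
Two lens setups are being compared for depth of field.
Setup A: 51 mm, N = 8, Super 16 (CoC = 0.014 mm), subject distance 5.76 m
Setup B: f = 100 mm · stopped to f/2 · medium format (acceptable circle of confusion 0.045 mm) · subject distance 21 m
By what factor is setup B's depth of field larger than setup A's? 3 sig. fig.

2.72

Setup A: H = 51²/(8×0.014) + 51 ≈ 23274.2 mm; DoF = Df − Dn = 7637.6 − 4623.4 ≈ 3014.2 mm.
Setup B: H = 100²/(2×0.045) + 100 ≈ 111211.1 mm; DoF = Df − Dn = 25865.3 − 17675.3 ≈ 8190.0 mm.
Ratio = 8190.0 / 3014.2 ≈ 2.72.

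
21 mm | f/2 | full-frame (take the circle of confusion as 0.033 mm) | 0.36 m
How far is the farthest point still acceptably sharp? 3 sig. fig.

379 mm

Hyperfocal distance H = f²/(N·c) + f = 21²/(2 × 0.033) + 21 = 441/0.066 + 21 ≈ 6702.8 mm ≈ 6.703 m.
Far limit Df = s·(H − f)/(H − s) = 360 × (6702.8 − 21) / (6702.8 − 360) = 360 × 6681.8 / 6342.8 ≈ 379.24 mm.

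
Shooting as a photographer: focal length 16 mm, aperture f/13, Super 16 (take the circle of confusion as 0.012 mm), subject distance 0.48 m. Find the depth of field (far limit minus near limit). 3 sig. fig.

295 mm

Hyperfocal distance H = f²/(N·c) + f = 16²/(13 × 0.012) + 16 = 256/0.156 + 16 ≈ 1657.0 mm ≈ 1.657 m.
Near limit Dn = s·(H − f)/(H + s − 2f) = 480 × (1657.0 − 16) / (1657.0 + 480 − 2 × 16) = 480 × 1641.0 / 2105.0 ≈ 374.20 mm.
Far limit Df = s·(H − f)/(H − s) = 480 × (1657.0 − 16) / (1657.0 − 480) = 480 × 1641.0 / 1177.0 ≈ 669.22 mm.
Depth of field = Df − Dn = 669.22 − 374.20 ≈ 295.02 mm.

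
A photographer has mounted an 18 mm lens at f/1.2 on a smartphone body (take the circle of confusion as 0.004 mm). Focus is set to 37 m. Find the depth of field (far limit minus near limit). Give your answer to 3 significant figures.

Hyperfocal distance H = f²/(N·c) + f = 18²/(1.2 × 0.004) + 18 = 324/0.0048 + 18 ≈ 67518.0 mm ≈ 67.52 m.
Near limit Dn = s·(H − f)/(H + s − 2f) = 37000 × (67518.0 − 18) / (67518.0 + 37000 − 2 × 18) = 37000 × 67500.0 / 104482.0 ≈ 23904 mm.
Far limit Df = s·(H − f)/(H − s) = 37000 × (67518.0 − 18) / (67518.0 − 37000) = 37000 × 67500.0 / 30518.0 ≈ 81837 mm.
Depth of field = Df − Dn = 81837 − 23904 ≈ 57933 mm ≈ 57.9 m.

57.9 m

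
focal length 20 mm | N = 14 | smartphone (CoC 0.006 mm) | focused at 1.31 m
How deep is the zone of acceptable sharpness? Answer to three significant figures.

0.766 m

Hyperfocal distance H = f²/(N·c) + f = 20²/(14 × 0.006) + 20 = 400/0.084 + 20 ≈ 4781.9 mm ≈ 4.782 m.
Near limit Dn = s·(H − f)/(H + s − 2f) = 1310 × (4781.9 − 20) / (4781.9 + 1310 − 2 × 20) = 1310 × 4761.9 / 6051.9 ≈ 1030.77 mm.
Far limit Df = s·(H − f)/(H − s) = 1310 × (4781.9 − 20) / (4781.9 − 1310) = 1310 × 4761.9 / 3471.9 ≈ 1796.74 mm.
Depth of field = Df − Dn = 1796.74 − 1030.77 ≈ 765.97 mm ≈ 0.766 m.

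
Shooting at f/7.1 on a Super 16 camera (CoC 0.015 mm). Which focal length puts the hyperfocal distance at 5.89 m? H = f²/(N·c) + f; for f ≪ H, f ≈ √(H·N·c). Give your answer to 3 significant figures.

25.0 mm

From H = f²/(N·c) + f, with f ≪ H: f ≈ √(H·N·c) = √(5890 × 7.1 × 0.015) = √627.28 ≈ 25.05 mm.
Exact: f² + N·c·f − N·c·H = 0 ⇒ f = (−N·c + √((N·c)² + 4·N·c·H))/2 = (−0.1065 + √2509.2)/2 ≈ 24.992 mm ≈ 25.0 mm.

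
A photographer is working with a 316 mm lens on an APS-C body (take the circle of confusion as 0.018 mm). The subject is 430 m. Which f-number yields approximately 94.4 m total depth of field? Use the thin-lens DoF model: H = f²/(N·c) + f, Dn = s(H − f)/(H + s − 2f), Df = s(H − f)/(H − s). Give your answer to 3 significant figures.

Write h = H − f = f²/(N·c). The thin-lens limits are Dn = s·h/(h + (s−f)) and Df = s·h/(h − (s−f)), so DoF = Df − Dn = 2·s·(s−f)·h / (h² − (s−f)²).
That is a quadratic in h: DoF·h² − 2·s·(s−f)·h − DoF·(s−f)² = 0 ⇒ h = (s−f)·(s + √(s² + DoF²)) / DoF = 429684 × (430000 + √(430000² + 94400²)) / 94400 = 429684 × (430000 + 440240) / 94400 ≈ 3961104 mm.
Then N = f²/(c·h) = 316² / (0.018 × 3961104) = 99856 / 71300 ≈ 1.40.

f/1.40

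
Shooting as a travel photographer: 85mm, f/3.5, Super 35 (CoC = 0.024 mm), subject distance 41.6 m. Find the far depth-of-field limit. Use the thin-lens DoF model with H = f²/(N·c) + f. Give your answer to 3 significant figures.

80.4 m

Hyperfocal distance H = f²/(N·c) + f = 85²/(3.5 × 0.024) + 85 = 7225/0.084 + 85 ≈ 86096.9 mm ≈ 86.10 m.
Far limit Df = s·(H − f)/(H − s) = 41600 × (86096.9 − 85) / (86096.9 − 41600) = 41600 × 86011.9 / 44496.9 ≈ 80412 mm ≈ 80.4 m.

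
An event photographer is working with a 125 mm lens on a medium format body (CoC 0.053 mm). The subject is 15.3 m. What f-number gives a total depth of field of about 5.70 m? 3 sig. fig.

Write h = H − f = f²/(N·c). The thin-lens limits are Dn = s·h/(h + (s−f)) and Df = s·h/(h − (s−f)), so DoF = Df − Dn = 2·s·(s−f)·h / (h² − (s−f)²).
That is a quadratic in h: DoF·h² − 2·s·(s−f)·h − DoF·(s−f)² = 0 ⇒ h = (s−f)·(s + √(s² + DoF²)) / DoF = 15175 × (15300 + √(15300² + 5700²)) / 5700 = 15175 × (15300 + 16327.3) / 5700 ≈ 84201 mm.
Then N = f²/(c·h) = 125² / (0.053 × 84201) = 15625 / 4462.6 ≈ 3.50.

f/3.50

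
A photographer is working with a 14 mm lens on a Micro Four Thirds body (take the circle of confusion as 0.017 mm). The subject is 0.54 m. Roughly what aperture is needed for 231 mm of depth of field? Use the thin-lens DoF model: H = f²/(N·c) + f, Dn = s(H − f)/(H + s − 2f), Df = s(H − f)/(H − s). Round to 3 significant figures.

Write h = H − f = f²/(N·c). The thin-lens limits are Dn = s·h/(h + (s−f)) and Df = s·h/(h − (s−f)), so DoF = Df − Dn = 2·s·(s−f)·h / (h² − (s−f)²).
That is a quadratic in h: DoF·h² − 2·s·(s−f)·h − DoF·(s−f)² = 0 ⇒ h = (s−f)·(s + √(s² + DoF²)) / DoF = 526 × (540 + √(540² + 231²)) / 231 = 526 × (540 + 587.334) / 231 ≈ 2567.0 mm.
Then N = f²/(c·h) = 14² / (0.017 × 2567.0) = 196 / 43.639 ≈ 4.49.

f/4.49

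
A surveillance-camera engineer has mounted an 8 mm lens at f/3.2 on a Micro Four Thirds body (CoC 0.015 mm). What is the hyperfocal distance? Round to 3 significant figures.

1.34 m

Hyperfocal distance H = f²/(N·c) + f = 8²/(3.2 × 0.015) + 8 = 64/0.048 + 8 ≈ 1341.3 mm ≈ 1.34 m.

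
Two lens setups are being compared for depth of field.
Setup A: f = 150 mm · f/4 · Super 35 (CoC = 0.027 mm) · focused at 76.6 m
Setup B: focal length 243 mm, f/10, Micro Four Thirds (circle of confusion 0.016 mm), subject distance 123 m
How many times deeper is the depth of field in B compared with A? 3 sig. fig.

Setup A: H = 150²/(4×0.027) + 150 ≈ 208483.3 mm; DoF = Df − Dn = 121003 − 56037 ≈ 64966 mm.
Setup B: H = 243²/(10×0.016) + 243 ≈ 369299.2 mm; DoF = Df − Dn = 184304 − 92299 ≈ 92005 mm.
Ratio = 92005 / 64966 ≈ 1.42.

1.42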